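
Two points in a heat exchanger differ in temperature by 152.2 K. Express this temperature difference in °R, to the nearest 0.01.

273.96°R

For a temperature interval the offset drops out; only the factor 1.8 applies.
152.2 × 1.8 = 273.96.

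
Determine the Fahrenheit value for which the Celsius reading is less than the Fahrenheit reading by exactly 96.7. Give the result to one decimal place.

Let F be the Fahrenheit reading. The Celsius reading is C = 5/9·F - 17.7778.
Require C - F = -96.7: (-4/9)·F - 17.7778 = -96.7.
F = (-96.7 + 17.7778) / (-4/9) = 177.6.

177.6°F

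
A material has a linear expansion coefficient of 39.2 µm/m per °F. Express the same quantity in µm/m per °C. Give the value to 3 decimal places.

Since only a temperature interval is involved, the additive offset between the scales drops out.
A change of 1°C is a change of 1.8°F, so per °C the value is 39.2 × 1.8 = 70.560.

70.560 µm/m per °C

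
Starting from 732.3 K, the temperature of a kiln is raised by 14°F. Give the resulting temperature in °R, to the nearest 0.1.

Initial temperature in Celsius: 732.3 - 273.15 = 459.1500°C.
The 14°F change is an interval, so only the factor 5/9 applies: +14 × 5/9 = +7.7778°C.
Final Celsius temperature: 459.1500 + 7.7778 = 466.9278°C.
In Rankine: 466.9278 × 1.8 + 491.67 = 1332.1°R.

1332.1°R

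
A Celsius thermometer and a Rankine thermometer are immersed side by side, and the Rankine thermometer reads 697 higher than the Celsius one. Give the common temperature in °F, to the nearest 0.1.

494.0°F

Let x be the Celsius reading; then the Rankine reading is 1.8·x + 491.67.
(1.8·x + 491.67) - x = 697  ⇒  (0.8)·x = 205.33  ⇒  x = 256.6625°C.
In Fahrenheit: 256.6625 × 1.8 + 32 = 494.0°F.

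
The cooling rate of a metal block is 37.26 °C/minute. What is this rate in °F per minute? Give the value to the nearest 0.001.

The quantity depends on a temperature interval, so only the ratio of degree sizes applies; the offset between the scales is irrelevant.
A change of 1°C is a change of 1.8°F, so 37.26 × 1.8 = 67.068.

67.068 °F/minute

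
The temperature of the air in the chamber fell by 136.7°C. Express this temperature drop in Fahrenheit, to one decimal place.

An interval of 1°C corresponds to 1.8°F.
136.7 × 1.8 = 246.1.

246.1°F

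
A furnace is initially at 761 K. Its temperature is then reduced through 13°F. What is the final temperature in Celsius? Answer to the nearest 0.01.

Initial temperature in Celsius: 761 - 273.15 = 487.8500°C.
The 13°F change is an interval, so only the factor 5/9 applies: -13 × 5/9 = -7.2222°C.
Final Celsius temperature: 487.8500 - 7.2222 = 480.6278°C.

480.63°C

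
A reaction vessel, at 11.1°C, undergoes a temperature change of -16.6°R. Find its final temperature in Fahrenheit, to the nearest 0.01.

The 16.6°R change is an interval, so only the factor 5/9 applies: -16.6 × 5/9 = -9.2222°C.
Final Celsius temperature: 11.1000 - 9.2222 = 1.8778°C.
In Fahrenheit: 1.8778 × 1.8 + 32 = 35.38°F.

35.38°F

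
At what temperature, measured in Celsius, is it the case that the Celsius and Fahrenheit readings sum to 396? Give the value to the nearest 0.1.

Let C be the Celsius reading. The Fahrenheit reading is F = 1.8·C + 32.
Require C + F = 396: (2.8)·C + 32 = 396.
C = (396 - 32) / (2.8) = 130.0.

130.0°C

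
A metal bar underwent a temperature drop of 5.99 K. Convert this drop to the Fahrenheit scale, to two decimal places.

10.78°F

An interval of 1 K corresponds to 1.8°F.
5.99 × 1.8 = 10.78.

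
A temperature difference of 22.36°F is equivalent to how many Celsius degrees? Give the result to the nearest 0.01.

12.42°C

An interval of 1°F corresponds to 5/9°C.
22.36 × 5/9 = 12.42.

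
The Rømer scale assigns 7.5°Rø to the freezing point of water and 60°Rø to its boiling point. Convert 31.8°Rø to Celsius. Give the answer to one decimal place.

Linear interpolation between the fixed points: C = (31.8 - 7.5) × 100 / (60 - 7.5) = 46.2857°C.

46.3°C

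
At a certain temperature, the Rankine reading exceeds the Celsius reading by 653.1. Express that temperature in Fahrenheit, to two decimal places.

Let x be the Celsius reading; then the Rankine reading is 1.8·x + 491.67.
(1.8·x + 491.67) - x = 653.1  ⇒  (0.8)·x = 161.43  ⇒  x = 201.7875°C.
In Fahrenheit: 201.7875 × 1.8 + 32 = 395.22°F.

395.22°F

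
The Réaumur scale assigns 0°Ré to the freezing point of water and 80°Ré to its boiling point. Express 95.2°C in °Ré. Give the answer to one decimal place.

Linearly onto the Réaumur scale: 0 + (95.2000 / 100) × (80 - 0) = 76.2°Ré.

76.2°Ré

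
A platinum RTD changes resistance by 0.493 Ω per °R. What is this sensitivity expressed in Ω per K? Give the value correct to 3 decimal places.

0.887 Ω per K

The quantity depends on a temperature interval, so only the ratio of degree sizes applies; the offset between the scales is irrelevant.
A change of 1 K is a change of 1.8°R, so per K the value is 0.493 × 1.8 = 0.887.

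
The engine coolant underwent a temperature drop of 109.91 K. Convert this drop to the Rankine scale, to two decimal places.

Only the scale ratio 1.8 matters for a change in temperature.
109.91 × 1.8 = 197.84.

197.84°R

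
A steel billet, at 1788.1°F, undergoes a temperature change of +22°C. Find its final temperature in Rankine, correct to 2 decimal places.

2287.37°R

Initial temperature in Celsius: (1788.1 - 32) × 5/9 = 975.6111°C.
Final Celsius temperature: 975.6111 + 22.0000 = 997.6111°C.
In Rankine: 997.6111 × 1.8 + 491.67 = 2287.37°R.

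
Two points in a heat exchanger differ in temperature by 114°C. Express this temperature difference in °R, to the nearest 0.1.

An interval of 1°C corresponds to 1.8°R.
114 × 1.8 = 205.2.

205.2°R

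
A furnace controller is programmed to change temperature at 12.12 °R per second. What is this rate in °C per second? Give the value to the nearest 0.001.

6.733 °C/second

Since only a temperature interval is involved, the additive offset between the scales drops out.
A change of 1°R is a change of 5/9°C, so 12.12 × 5/9 = 6.733.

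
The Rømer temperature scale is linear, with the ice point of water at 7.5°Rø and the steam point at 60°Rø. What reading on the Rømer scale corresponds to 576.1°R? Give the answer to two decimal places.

First in Celsius: (576.1 - 491.67) × 5/9 = 46.9056°C.
Linearly onto the Rømer scale: 7.5 + (46.9056 / 100) × (60 - 7.5) = 32.13°Rø.

32.13°Rø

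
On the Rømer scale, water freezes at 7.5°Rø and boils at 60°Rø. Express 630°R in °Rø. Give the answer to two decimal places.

47.85°Rø

First in Celsius: (630 - 491.67) × 5/9 = 76.8500°C.
Linearly onto the Rømer scale: 7.5 + (76.8500 / 100) × (60 - 7.5) = 47.85°Rø.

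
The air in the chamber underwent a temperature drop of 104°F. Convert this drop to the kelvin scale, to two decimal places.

For a temperature interval the offset drops out; only the factor 5/9 applies.
104 × 5/9 = 57.78.

57.78 K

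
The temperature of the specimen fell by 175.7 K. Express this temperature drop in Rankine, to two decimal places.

Only the scale ratio 1.8 matters for a change in temperature.
175.7 × 1.8 = 316.26.

316.26°R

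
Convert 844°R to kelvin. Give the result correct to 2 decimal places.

468.89 K

In Celsius: (844 - 491.67) × 5/9 = 195.7389°C.
In kelvin: 195.7389 + 273.15 = 468.89 K.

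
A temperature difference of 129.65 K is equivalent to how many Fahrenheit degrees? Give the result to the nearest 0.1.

For a temperature interval the offset drops out; only the factor 1.8 applies.
129.65 × 1.8 = 233.4.

233.4°F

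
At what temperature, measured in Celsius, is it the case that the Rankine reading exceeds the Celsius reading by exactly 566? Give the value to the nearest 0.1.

Let C be the Celsius reading. The Rankine reading is R = 1.8·C + 491.67.
Require R - C = 566: (0.8)·C + 491.67 = 566.
C = (566 - 491.67) / (0.8) = 92.9.

92.9°C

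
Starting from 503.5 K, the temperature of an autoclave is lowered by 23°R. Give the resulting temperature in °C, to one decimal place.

Initial temperature in Celsius: 503.5 - 273.15 = 230.3500°C.
The 23°R change is an interval, so only the factor 5/9 applies: -23 × 5/9 = -12.7778°C.
Final Celsius temperature: 230.3500 - 12.7778 = 217.5722°C.

217.6°C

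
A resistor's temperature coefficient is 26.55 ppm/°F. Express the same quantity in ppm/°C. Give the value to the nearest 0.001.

Since only a temperature interval is involved, the additive offset between the scales drops out.
A change of 1°C is a change of 1.8°F, so per °C the value is 26.55 × 1.8 = 47.790.

47.790 ppm/°C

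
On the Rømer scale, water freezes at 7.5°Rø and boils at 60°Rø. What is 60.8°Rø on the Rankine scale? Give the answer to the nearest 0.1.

674.4°R

Linear interpolation between the fixed points: C = (60.8 - 7.5) × 100 / (60 - 7.5) = 101.5238°C.
Then 101.5238 × 1.8 + 491.67 = 674.4°R.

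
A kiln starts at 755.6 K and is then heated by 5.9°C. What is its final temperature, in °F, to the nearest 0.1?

Initial temperature in Celsius: 755.6 - 273.15 = 482.4500°C.
Final Celsius temperature: 482.4500 + 5.9000 = 488.3500°C.
In Fahrenheit: 488.3500 × 1.8 + 32 = 911.0°F.

911.0°F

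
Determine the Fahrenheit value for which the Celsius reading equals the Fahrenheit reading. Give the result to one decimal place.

Let F be the Fahrenheit reading. The Celsius reading is C = 5/9·F - 17.7778.
Set C = F: 5/9·F - 17.7778 = F.
(-4/9)·F = 17.7778  ⇒  F = -40.0.

-40.0°F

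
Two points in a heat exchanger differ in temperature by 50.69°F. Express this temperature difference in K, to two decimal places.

28.16 K

Only the scale ratio 5/9 matters for a change in temperature.
50.69 × 5/9 = 28.16.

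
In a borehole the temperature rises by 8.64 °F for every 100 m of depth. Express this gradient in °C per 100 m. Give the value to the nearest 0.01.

The quantity depends on a temperature interval, so only the ratio of degree sizes applies; the offset between the scales is irrelevant.
A change of 1°F is a change of 5/9°C, so 8.64 × 5/9 = 4.80.

4.80 °C/100 m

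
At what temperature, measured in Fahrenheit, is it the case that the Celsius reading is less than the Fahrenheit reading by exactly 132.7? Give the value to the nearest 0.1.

258.6°F

Let F be the Fahrenheit reading. The Celsius reading is C = 5/9·F - 17.7778.
Require C - F = -132.7: (-4/9)·F - 17.7778 = -132.7.
F = (-132.7 + 17.7778) / (-4/9) = 258.6.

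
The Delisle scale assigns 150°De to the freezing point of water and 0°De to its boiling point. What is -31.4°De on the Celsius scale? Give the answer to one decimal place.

120.9°C

Linear interpolation between the fixed points: C = (-31.4 - 150) × 100 / (0 - 150) = 120.9333°C.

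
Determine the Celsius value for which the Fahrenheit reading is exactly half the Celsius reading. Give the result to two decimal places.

-24.62°C

Let C be the Celsius reading. The Fahrenheit reading is F = 1.8·C + 32.
Require F = 0.5·C: 1.8·C + 32 = 0.5·C.
(1.3)·C = -32  ⇒  C = -24.62.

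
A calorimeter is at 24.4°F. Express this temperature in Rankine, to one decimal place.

In Celsius: (24.4 - 32) × 5/9 = -4.2222°C.
In Rankine: -4.2222 × 1.8 + 491.67 = 484.1°R.

484.1°R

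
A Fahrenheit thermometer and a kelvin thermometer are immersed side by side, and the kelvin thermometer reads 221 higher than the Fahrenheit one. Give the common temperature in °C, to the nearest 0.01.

Let x be the Fahrenheit reading; then the kelvin reading is 5/9·x + 255.372.
(5/9·x + 255.372) - x = 221  ⇒  (-4/9)·x = -34.3722  ⇒  x = 77.3375°F.
In Celsius: (77.3375 - 32) × 5/9 = 25.19°C.

25.19°C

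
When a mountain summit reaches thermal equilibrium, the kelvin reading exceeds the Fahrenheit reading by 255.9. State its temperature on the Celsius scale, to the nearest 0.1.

Let x be the kelvin reading; then the Fahrenheit reading is 1.8·x - 459.67.
(1.8·x - 459.67) - x = -255.9  ⇒  (0.8)·x = 203.77  ⇒  x = 254.7125 K.
In Celsius: 254.7125 - 273.15 = -18.4°C.

-18.4°C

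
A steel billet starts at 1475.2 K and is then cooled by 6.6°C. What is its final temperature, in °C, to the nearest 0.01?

1195.45°C

Initial temperature in Celsius: 1475.2 - 273.15 = 1202.0500°C.
Final Celsius temperature: 1202.0500 - 6.6000 = 1195.4500°C.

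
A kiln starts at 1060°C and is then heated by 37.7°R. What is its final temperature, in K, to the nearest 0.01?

The 37.7°R change is an interval, so only the factor 5/9 applies: +37.7 × 5/9 = +20.9444°C.
Final Celsius temperature: 1060.0000 + 20.9444 = 1080.9444°C.
In kelvin: 1080.9444 + 273.15 = 1354.09 K.

1354.09 K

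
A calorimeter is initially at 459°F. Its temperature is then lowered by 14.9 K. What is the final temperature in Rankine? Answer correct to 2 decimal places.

Initial temperature in Celsius: (459 - 32) × 5/9 = 237.2222°C.
The 14.9 K change is an interval; Kelvin and Celsius degrees are the same size, so ΔC = -14.9°C.
Final Celsius temperature: 237.2222 - 14.9000 = 222.3222°C.
In Rankine: 222.3222 × 1.8 + 491.67 = 891.85°R.

891.85°R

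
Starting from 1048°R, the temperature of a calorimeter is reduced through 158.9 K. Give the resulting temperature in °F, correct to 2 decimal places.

Initial temperature in Celsius: (1048 - 491.67) × 5/9 = 309.0722°C.
The 158.9 K change is an interval; Kelvin and Celsius degrees are the same size, so ΔC = -158.9°C.
Final Celsius temperature: 309.0722 - 158.9000 = 150.1722°C.
In Fahrenheit: 150.1722 × 1.8 + 32 = 302.31°F.

302.31°F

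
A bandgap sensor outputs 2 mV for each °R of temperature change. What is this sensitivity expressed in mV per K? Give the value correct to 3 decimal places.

3.600 mV per K

Since only a temperature interval is involved, the additive offset between the scales drops out.
A change of 1 K is a change of 1.8°R, so per K the value is 2 × 1.8 = 3.600.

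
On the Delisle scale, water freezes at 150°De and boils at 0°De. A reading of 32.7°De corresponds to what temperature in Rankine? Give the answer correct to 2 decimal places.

Linear interpolation between the fixed points: C = (32.7 - 150) × 100 / (0 - 150) = 78.2000°C.
Then 78.2000 × 1.8 + 491.67 = 632.43°R.

632.43°R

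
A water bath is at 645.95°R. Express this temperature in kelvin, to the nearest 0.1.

358.9 K

In Celsius: (645.95 - 491.67) × 5/9 = 85.7111°C.
In kelvin: 85.7111 + 273.15 = 358.9 K.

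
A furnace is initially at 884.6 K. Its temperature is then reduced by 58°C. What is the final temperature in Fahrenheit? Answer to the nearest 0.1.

1028.2°F

Initial temperature in Celsius: 884.6 - 273.15 = 611.4500°C.
Final Celsius temperature: 611.4500 - 58.0000 = 553.4500°C.
In Fahrenheit: 553.4500 × 1.8 + 32 = 1028.2°F.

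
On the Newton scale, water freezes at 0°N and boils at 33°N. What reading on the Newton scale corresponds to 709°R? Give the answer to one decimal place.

39.8°N

First in Celsius: (709 - 491.67) × 5/9 = 120.7389°C.
Linearly onto the Newton scale: 0 + (120.7389 / 100) × (33 - 0) = 39.8°N.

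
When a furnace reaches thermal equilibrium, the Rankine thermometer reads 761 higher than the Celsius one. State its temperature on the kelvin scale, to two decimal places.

609.81 K

Let x be the Celsius reading; then the Rankine reading is 1.8·x + 491.67.
(1.8·x + 491.67) - x = 761  ⇒  (0.8)·x = 269.33  ⇒  x = 336.6625°C.
In kelvin: 336.6625 + 273.15 = 609.81 K.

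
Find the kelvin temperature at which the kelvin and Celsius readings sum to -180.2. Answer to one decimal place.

Let K be the kelvin reading. The Celsius reading is C = 1·K - 273.15.
Require K + C = -180.2: (2)·K - 273.15 = -180.2.
K = (-180.2 + 273.15) / (2) = 46.5.

46.5 K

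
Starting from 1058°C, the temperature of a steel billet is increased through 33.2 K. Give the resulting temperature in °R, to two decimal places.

2455.83°R

The 33.2 K change is an interval; Kelvin and Celsius degrees are the same size, so ΔC = +33.2°C.
Final Celsius temperature: 1058.0000 + 33.2000 = 1091.2000°C.
In Rankine: 1091.2000 × 1.8 + 491.67 = 2455.83°R.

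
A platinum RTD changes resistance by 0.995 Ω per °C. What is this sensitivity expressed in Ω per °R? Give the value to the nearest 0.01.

0.55 Ω per °R

The quantity depends on a temperature interval, so only the ratio of degree sizes applies; the offset between the scales is irrelevant.
A change of 1°R is a change of 5/9°C, so per °R the value is 0.995 × 5/9 = 0.55.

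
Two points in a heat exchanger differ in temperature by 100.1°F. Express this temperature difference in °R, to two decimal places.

100.10°R

Fahrenheit and Rankine degrees are the same size, so the interval is unchanged: 100.10.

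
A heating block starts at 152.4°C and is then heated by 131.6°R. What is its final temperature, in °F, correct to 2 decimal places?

The 131.6°R change is an interval, so only the factor 5/9 applies: +131.6 × 5/9 = +73.1111°C.
Final Celsius temperature: 152.4000 + 73.1111 = 225.5111°C.
In Fahrenheit: 225.5111 × 1.8 + 32 = 437.92°F.

437.92°F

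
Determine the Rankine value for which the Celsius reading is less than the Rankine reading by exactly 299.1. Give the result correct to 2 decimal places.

Let R be the Rankine reading. The Celsius reading is C = 5/9·R - 273.15.
Require C - R = -299.1: (-4/9)·R - 273.15 = -299.1.
R = (-299.1 + 273.15) / (-4/9) = 58.39.

58.39°R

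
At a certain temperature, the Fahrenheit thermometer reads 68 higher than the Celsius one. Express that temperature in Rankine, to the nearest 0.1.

Let x be the Celsius reading; then the Fahrenheit reading is 1.8·x + 32.
(1.8·x + 32) - x = 68  ⇒  (0.8)·x = 36  ⇒  x = 45.0000°C.
In Rankine: 45.0000 × 1.8 + 491.67 = 572.7°R.

572.7°R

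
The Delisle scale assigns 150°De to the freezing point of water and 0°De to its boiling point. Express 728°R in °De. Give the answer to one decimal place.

-46.9°De

First in Celsius: (728 - 491.67) × 5/9 = 131.2944°C.
Linearly onto the Delisle scale: 150 + (131.2944 / 100) × (0 - 150) = -46.9°De.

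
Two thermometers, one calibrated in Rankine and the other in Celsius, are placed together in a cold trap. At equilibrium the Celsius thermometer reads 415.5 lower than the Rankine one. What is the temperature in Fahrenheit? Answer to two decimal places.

-139.38°F

Let x be the Rankine reading; then the Celsius reading is 5/9·x - 273.15.
(5/9·x - 273.15) - x = -415.5  ⇒  (-4/9)·x = -142.35  ⇒  x = 320.2875°R.
In Celsius: (320.2875 - 491.67) × 5/9 = -95.2125°C.
In Fahrenheit: -95.2125 × 1.8 + 32 = -139.38°F.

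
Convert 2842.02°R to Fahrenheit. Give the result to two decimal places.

2382.35°F

In Celsius: (2842.02 - 491.67) × 5/9 = 1305.7500°C.
In Fahrenheit: 1305.7500 × 1.8 + 32 = 2382.35°F.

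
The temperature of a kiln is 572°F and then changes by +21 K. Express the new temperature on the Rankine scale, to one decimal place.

Initial temperature in Celsius: (572 - 32) × 5/9 = 300.0000°C.
The 21 K change is an interval; Kelvin and Celsius degrees are the same size, so ΔC = +21°C.
Final Celsius temperature: 300.0000 + 21.0000 = 321.0000°C.
In Rankine: 321.0000 × 1.8 + 491.67 = 1069.5°R.

1069.5°R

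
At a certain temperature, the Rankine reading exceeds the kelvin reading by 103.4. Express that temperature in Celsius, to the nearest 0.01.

-143.90°C

Let x be the Rankine reading; then the kelvin reading is 5/9·x.
(5/9·x) - x = -103.4  ⇒  (-4/9)·x = -103.4  ⇒  x = 232.6500°R.
In Celsius: (232.65 - 491.67) × 5/9 = -143.90°C.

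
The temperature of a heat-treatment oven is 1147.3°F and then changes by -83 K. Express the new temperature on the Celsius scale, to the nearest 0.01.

Initial temperature in Celsius: (1147.3 - 32) × 5/9 = 619.6111°C.
The 83 K change is an interval; Kelvin and Celsius degrees are the same size, so ΔC = -83°C.
Final Celsius temperature: 619.6111 - 83.0000 = 536.6111°C.

536.61°C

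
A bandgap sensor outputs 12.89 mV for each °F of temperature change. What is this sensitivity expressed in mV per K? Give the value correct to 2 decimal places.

Since only a temperature interval is involved, the additive offset between the scales drops out.
A change of 1 K is a change of 1.8°F, so per K the value is 12.89 × 1.8 = 23.20.

23.20 mV per K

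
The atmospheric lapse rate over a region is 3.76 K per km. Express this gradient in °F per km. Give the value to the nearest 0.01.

6.77 °F/km

Since only a temperature interval is involved, the additive offset between the scales drops out.
A change of 1 K is a change of 1.8°F, so 3.76 × 1.8 = 6.77.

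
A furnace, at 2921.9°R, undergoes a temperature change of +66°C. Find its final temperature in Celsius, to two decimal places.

Initial temperature in Celsius: (2921.9 - 491.67) × 5/9 = 1350.1278°C.
Final Celsius temperature: 1350.1278 + 66.0000 = 1416.1278°C.

1416.13°C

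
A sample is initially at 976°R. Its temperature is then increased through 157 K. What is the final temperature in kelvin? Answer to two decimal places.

699.22 K

Initial temperature in Celsius: (976 - 491.67) × 5/9 = 269.0722°C.
The 157 K change is an interval; Kelvin and Celsius degrees are the same size, so ΔC = +157°C.
Final Celsius temperature: 269.0722 + 157.0000 = 426.0722°C.
In kelvin: 426.0722 + 273.15 = 699.22 K.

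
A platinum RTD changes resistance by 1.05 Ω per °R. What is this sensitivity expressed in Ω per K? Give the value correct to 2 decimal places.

Since only a temperature interval is involved, the additive offset between the scales drops out.
A change of 1 K is a change of 1.8°R, so per K the value is 1.05 × 1.8 = 1.89.

1.89 Ω per K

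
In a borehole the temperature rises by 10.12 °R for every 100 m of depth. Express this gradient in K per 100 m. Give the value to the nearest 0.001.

5.622 K/100 m

Since only a temperature interval is involved, the additive offset between the scales drops out.
A change of 1°R is a change of 5/9 K, so 10.12 × 5/9 = 5.622.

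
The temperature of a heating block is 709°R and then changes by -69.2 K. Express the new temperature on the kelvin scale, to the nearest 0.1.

324.7 K

Initial temperature in Celsius: (709 - 491.67) × 5/9 = 120.7389°C.
The 69.2 K change is an interval; Kelvin and Celsius degrees are the same size, so ΔC = -69.2°C.
Final Celsius temperature: 120.7389 - 69.2000 = 51.5389°C.
In kelvin: 51.5389 + 273.15 = 324.7 K.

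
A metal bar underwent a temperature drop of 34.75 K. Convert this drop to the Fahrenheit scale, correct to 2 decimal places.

Only the scale ratio 1.8 matters for a change in temperature.
34.75 × 1.8 = 62.55.

62.55°F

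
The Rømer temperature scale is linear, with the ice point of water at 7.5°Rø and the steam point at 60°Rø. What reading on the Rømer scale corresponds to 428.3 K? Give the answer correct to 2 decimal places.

First in Celsius: 428.3 - 273.15 = 155.1500°C.
Linearly onto the Rømer scale: 7.5 + (155.1500 / 100) × (60 - 7.5) = 88.95°Rø.

88.95°Rø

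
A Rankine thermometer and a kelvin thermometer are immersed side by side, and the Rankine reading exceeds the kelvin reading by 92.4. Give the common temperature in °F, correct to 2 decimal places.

-251.77°F

Let x be the Rankine reading; then the kelvin reading is 5/9·x.
(5/9·x) - x = -92.4  ⇒  (-4/9)·x = -92.4  ⇒  x = 207.9000°R.
In Celsius: (207.9 - 491.67) × 5/9 = -157.6500°C.
In Fahrenheit: -157.6500 × 1.8 + 32 = -251.77°F.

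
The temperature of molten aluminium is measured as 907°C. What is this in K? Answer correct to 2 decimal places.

1180.15 K

In kelvin: 907.0000 + 273.15 = 1180.15 K.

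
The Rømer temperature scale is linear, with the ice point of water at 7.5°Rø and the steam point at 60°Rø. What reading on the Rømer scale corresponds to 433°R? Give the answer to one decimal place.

-9.6°Rø

First in Celsius: (433 - 491.67) × 5/9 = -32.5944°C.
Linearly onto the Rømer scale: 7.5 + (-32.5944 / 100) × (60 - 7.5) = -9.6°Rø.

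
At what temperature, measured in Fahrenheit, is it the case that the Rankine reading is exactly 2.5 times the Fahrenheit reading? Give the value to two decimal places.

Let F be the Fahrenheit reading. The Rankine reading is R = 1·F + 459.67.
Require R = 2.5·F: 1·F + 459.67 = 2.5·F.
(-1.5)·F = -459.67  ⇒  F = 306.45.

306.45°F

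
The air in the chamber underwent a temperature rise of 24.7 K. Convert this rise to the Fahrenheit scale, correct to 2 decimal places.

An interval of 1 K corresponds to 1.8°F.
24.7 × 1.8 = 44.46.

44.46°F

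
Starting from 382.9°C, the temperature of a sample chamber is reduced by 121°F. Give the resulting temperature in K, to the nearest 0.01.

The 121°F change is an interval, so only the factor 5/9 applies: -121 × 5/9 = -67.2222°C.
Final Celsius temperature: 382.9000 - 67.2222 = 315.6778°C.
In kelvin: 315.6778 + 273.15 = 588.83 K.

588.83 K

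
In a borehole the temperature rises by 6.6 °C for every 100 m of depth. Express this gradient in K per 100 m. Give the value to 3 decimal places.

6.600 K/100 m

Since only a temperature interval is involved, the additive offset between the scales drops out.
A change of 1°C is a change of 1 K, so 6.6 × 1 = 6.600.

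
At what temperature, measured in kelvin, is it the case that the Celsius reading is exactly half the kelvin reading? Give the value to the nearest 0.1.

546.3 K

Let K be the kelvin reading. The Celsius reading is C = 1·K - 273.15.
Require C = 0.5·K: 1·K - 273.15 = 0.5·K.
(0.5)·K = 273.15  ⇒  K = 546.3.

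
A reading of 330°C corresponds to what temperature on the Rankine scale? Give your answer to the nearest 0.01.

1085.67°R

In Rankine: 330.0000 × 1.8 + 491.67 = 1085.67°R.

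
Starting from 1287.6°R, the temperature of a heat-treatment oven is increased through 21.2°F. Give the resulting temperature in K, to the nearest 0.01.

727.11 K

Initial temperature in Celsius: (1287.6 - 491.67) × 5/9 = 442.1833°C.
The 21.2°F change is an interval, so only the factor 5/9 applies: +21.2 × 5/9 = +11.7778°C.
Final Celsius temperature: 442.1833 + 11.7778 = 453.9611°C.
In kelvin: 453.9611 + 273.15 = 727.11 K.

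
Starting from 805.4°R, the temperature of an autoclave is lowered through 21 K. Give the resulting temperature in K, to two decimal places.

426.44 K

Initial temperature in Celsius: (805.4 - 491.67) × 5/9 = 174.2944°C.
The 21 K change is an interval; Kelvin and Celsius degrees are the same size, so ΔC = -21°C.
Final Celsius temperature: 174.2944 - 21.0000 = 153.2944°C.
In kelvin: 153.2944 + 273.15 = 426.44 K.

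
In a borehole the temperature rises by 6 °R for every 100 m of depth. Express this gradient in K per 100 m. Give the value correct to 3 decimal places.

3.333 K/100 m

The quantity depends on a temperature interval, so only the ratio of degree sizes applies; the offset between the scales is irrelevant.
A change of 1°R is a change of 5/9 K, so 6 × 5/9 = 3.333.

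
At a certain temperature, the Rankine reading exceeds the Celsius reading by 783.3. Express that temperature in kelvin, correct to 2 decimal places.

637.69 K

Let x be the Celsius reading; then the Rankine reading is 1.8·x + 491.67.
(1.8·x + 491.67) - x = 783.3  ⇒  (0.8)·x = 291.63  ⇒  x = 364.5375°C.
In kelvin: 364.5375 + 273.15 = 637.69 K.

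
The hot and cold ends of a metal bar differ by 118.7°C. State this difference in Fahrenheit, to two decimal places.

213.66°F

For a temperature interval the offset drops out; only the factor 1.8 applies.
118.7 × 1.8 = 213.66.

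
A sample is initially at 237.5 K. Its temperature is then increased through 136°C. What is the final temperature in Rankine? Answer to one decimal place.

Initial temperature in Celsius: 237.5 - 273.15 = -35.6500°C.
Final Celsius temperature: -35.6500 + 136.0000 = 100.3500°C.
In Rankine: 100.3500 × 1.8 + 491.67 = 672.3°R.

672.3°R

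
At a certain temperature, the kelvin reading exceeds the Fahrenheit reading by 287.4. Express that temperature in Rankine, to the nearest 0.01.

Let x be the kelvin reading; then the Fahrenheit reading is 1.8·x - 459.67.
(1.8·x - 459.67) - x = -287.4  ⇒  (0.8)·x = 172.27  ⇒  x = 215.3375 K.
In Celsius: 215.3375 - 273.15 = -57.8125°C.
In Rankine: -57.8125 × 1.8 + 491.67 = 387.61°R.

387.61°R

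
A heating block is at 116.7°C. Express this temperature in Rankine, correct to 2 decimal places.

701.73°R

In Rankine: 116.7000 × 1.8 + 491.67 = 701.73°R.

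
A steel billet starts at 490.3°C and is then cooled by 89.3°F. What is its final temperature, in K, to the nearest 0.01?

713.84 K

The 89.3°F change is an interval, so only the factor 5/9 applies: -89.3 × 5/9 = -49.6111°C.
Final Celsius temperature: 490.3000 - 49.6111 = 440.6889°C.
In kelvin: 440.6889 + 273.15 = 713.84 K.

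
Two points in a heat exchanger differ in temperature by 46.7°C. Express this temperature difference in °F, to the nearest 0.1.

84.1°F

For a temperature interval the offset drops out; only the factor 1.8 applies.
46.7 × 1.8 = 84.1.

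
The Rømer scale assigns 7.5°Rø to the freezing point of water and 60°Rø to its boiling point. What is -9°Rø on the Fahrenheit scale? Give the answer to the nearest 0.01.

-24.57°F

Linear interpolation between the fixed points: C = (-9 - 7.5) × 100 / (60 - 7.5) = -31.4286°C.
Then -31.4286 × 1.8 + 32 = -24.57°F.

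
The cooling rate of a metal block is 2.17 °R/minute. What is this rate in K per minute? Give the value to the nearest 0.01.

The quantity depends on a temperature interval, so only the ratio of degree sizes applies; the offset between the scales is irrelevant.
A change of 1°R is a change of 5/9 K, so 2.17 × 5/9 = 1.21.

1.21 K/minute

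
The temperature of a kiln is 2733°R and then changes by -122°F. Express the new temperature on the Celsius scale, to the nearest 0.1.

1177.4°C

Initial temperature in Celsius: (2733 - 491.67) × 5/9 = 1245.1833°C.
The 122°F change is an interval, so only the factor 5/9 applies: -122 × 5/9 = -67.7778°C.
Final Celsius temperature: 1245.1833 - 67.7778 = 1177.4056°C.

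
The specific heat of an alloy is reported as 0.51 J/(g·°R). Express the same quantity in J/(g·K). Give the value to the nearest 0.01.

Since only a temperature interval is involved, the additive offset between the scales drops out.
A change of 1 K is a change of 1.8°R, so per K the value is 0.51 × 1.8 = 0.92.

0.92 J/(g·K)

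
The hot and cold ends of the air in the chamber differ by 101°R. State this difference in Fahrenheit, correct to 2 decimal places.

101.00°F

Rankine and Fahrenheit degrees are the same size, so the interval is unchanged: 101.00.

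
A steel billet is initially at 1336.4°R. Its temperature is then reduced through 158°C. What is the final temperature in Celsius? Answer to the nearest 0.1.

311.3°C

Initial temperature in Celsius: (1336.4 - 491.67) × 5/9 = 469.2944°C.
Final Celsius temperature: 469.2944 - 158.0000 = 311.2944°C.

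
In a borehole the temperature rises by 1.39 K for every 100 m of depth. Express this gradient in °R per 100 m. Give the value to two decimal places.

Since only a temperature interval is involved, the additive offset between the scales drops out.
A change of 1 K is a change of 1.8°R, so 1.39 × 1.8 = 2.50.

2.50 °R/100 m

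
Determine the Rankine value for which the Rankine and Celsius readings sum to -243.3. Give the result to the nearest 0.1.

19.2°R

Let R be the Rankine reading. The Celsius reading is C = 5/9·R - 273.15.
Require R + C = -243.3: (14/9)·R - 273.15 = -243.3.
R = (-243.3 + 273.15) / (14/9) = 19.2.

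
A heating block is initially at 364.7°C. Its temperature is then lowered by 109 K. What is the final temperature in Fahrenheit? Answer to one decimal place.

The 109 K change is an interval; Kelvin and Celsius degrees are the same size, so ΔC = -109°C.
Final Celsius temperature: 364.7000 - 109.0000 = 255.7000°C.
In Fahrenheit: 255.7000 × 1.8 + 32 = 492.3°F.

492.3°F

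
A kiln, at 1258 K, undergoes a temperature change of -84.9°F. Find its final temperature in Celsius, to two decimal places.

Initial temperature in Celsius: 1258 - 273.15 = 984.8500°C.
The 84.9°F change is an interval, so only the factor 5/9 applies: -84.9 × 5/9 = -47.1667°C.
Final Celsius temperature: 984.8500 - 47.1667 = 937.6833°C.

937.68°C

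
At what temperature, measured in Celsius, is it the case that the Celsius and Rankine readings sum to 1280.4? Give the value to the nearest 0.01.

281.69°C

Let C be the Celsius reading. The Rankine reading is R = 1.8·C + 491.67.
Require C + R = 1280.4: (2.8)·C + 491.67 = 1280.4.
C = (1280.4 - 491.67) / (2.8) = 281.69.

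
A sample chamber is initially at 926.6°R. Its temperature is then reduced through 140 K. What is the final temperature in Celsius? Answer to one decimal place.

Initial temperature in Celsius: (926.6 - 491.67) × 5/9 = 241.6278°C.
The 140 K change is an interval; Kelvin and Celsius degrees are the same size, so ΔC = -140°C.
Final Celsius temperature: 241.6278 - 140.0000 = 101.6278°C.

101.6°C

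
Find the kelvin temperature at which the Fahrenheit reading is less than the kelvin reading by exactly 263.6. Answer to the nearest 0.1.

245.1 K

Let K be the kelvin reading. The Fahrenheit reading is F = 1.8·K - 459.67.
Require F - K = -263.6: (0.8)·K - 459.67 = -263.6.
K = (-263.6 + 459.67) / (0.8) = 245.1.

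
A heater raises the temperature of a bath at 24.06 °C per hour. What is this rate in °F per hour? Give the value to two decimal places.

The quantity depends on a temperature interval, so only the ratio of degree sizes applies; the offset between the scales is irrelevant.
A change of 1°C is a change of 1.8°F, so 24.06 × 1.8 = 43.31.

43.31 °F/hour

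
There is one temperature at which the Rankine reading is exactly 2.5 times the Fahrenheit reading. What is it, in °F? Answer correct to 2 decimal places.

Let F be the Fahrenheit reading. The Rankine reading is R = 1·F + 459.67.
Require R = 2.5·F: 1·F + 459.67 = 2.5·F.
(-1.5)·F = -459.67  ⇒  F = 306.45.

306.45°F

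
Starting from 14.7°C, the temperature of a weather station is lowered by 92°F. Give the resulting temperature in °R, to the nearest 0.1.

The 92°F change is an interval, so only the factor 5/9 applies: -92 × 5/9 = -51.1111°C.
Final Celsius temperature: 14.7000 - 51.1111 = -36.4111°C.
In Rankine: -36.4111 × 1.8 + 491.67 = 426.1°R.

426.1°R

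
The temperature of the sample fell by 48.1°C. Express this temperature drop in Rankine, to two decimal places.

86.58°R

For a temperature interval the offset drops out; only the factor 1.8 applies.
48.1 × 1.8 = 86.58.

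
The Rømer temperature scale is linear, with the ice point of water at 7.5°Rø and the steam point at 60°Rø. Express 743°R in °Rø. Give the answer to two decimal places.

First in Celsius: (743 - 491.67) × 5/9 = 139.6278°C.
Linearly onto the Rømer scale: 7.5 + (139.6278 / 100) × (60 - 7.5) = 80.80°Rø.

80.80°Rø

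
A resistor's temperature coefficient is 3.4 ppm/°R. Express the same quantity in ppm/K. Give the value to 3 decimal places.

6.120 ppm/K

The quantity depends on a temperature interval, so only the ratio of degree sizes applies; the offset between the scales is irrelevant.
A change of 1 K is a change of 1.8°R, so per K the value is 3.4 × 1.8 = 6.120.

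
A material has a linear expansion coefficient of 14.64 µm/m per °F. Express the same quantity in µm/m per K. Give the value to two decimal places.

26.35 µm/m per K

Since only a temperature interval is involved, the additive offset between the scales drops out.
A change of 1 K is a change of 1.8°F, so per K the value is 14.64 × 1.8 = 26.35.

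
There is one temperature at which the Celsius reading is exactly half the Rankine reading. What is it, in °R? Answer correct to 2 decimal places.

Let R be the Rankine reading. The Celsius reading is C = 5/9·R - 273.15.
Require C = 0.5·R: 5/9·R - 273.15 = 0.5·R.
(1/18)·R = 273.15  ⇒  R = 4916.70.

4916.70°R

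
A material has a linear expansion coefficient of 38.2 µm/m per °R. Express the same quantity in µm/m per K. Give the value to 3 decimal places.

Since only a temperature interval is involved, the additive offset between the scales drops out.
A change of 1 K is a change of 1.8°R, so per K the value is 38.2 × 1.8 = 68.760.

68.760 µm/m per K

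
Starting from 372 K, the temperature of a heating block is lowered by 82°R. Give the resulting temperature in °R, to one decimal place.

587.6°R

Initial temperature in Celsius: 372 - 273.15 = 98.8500°C.
The 82°R change is an interval, so only the factor 5/9 applies: -82 × 5/9 = -45.5556°C.
Final Celsius temperature: 98.8500 - 45.5556 = 53.2944°C.
In Rankine: 53.2944 × 1.8 + 491.67 = 587.6°R.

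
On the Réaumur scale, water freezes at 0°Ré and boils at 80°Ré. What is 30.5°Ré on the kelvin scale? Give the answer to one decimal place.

311.3 K

Linear interpolation between the fixed points: C = (30.5 - 0) × 100 / (80 - 0) = 38.1250°C.
Then 38.1250 + 273.15 = 311.3 K.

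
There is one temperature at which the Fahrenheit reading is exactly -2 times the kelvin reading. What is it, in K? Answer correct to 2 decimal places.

120.97 K

Let K be the kelvin reading. The Fahrenheit reading is F = 1.8·K - 459.67.
Require F = -2·K: 1.8·K - 459.67 = -2·K.
(3.8)·K = 459.67  ⇒  K = 120.97.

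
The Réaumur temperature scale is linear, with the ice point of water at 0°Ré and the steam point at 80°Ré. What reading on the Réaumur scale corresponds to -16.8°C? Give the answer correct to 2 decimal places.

Linearly onto the Réaumur scale: 0 + (-16.8000 / 100) × (80 - 0) = -13.44°Ré.

-13.44°Ré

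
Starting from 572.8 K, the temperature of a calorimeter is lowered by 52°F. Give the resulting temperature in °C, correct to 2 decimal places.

Initial temperature in Celsius: 572.8 - 273.15 = 299.6500°C.
The 52°F change is an interval, so only the factor 5/9 applies: -52 × 5/9 = -28.8889°C.
Final Celsius temperature: 299.6500 - 28.8889 = 270.7611°C.

270.76°C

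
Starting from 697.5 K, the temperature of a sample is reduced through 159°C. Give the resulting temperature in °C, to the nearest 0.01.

265.35°C

Initial temperature in Celsius: 697.5 - 273.15 = 424.3500°C.
Final Celsius temperature: 424.3500 - 159.0000 = 265.3500°C.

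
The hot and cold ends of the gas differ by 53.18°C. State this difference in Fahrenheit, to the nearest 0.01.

Only the scale ratio 1.8 matters for a change in temperature.
53.18 × 1.8 = 95.72.

95.72°F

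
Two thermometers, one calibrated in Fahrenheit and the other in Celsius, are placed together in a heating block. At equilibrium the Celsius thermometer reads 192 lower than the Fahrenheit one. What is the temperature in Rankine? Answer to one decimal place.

Let x be the Fahrenheit reading; then the Celsius reading is 5/9·x - 17.7778.
(5/9·x - 17.7778) - x = -192  ⇒  (-4/9)·x = -174.222  ⇒  x = 392.0000°F.
In Celsius: (392 - 32) × 5/9 = 200.0000°C.
In Rankine: 200.0000 × 1.8 + 491.67 = 851.7°R.

851.7°R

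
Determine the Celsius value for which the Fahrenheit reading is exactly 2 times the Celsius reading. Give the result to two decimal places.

160.00°C

Let C be the Celsius reading. The Fahrenheit reading is F = 1.8·C + 32.
Require F = 2·C: 1.8·C + 32 = 2·C.
(-0.2)·C = -32  ⇒  C = 160.00.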